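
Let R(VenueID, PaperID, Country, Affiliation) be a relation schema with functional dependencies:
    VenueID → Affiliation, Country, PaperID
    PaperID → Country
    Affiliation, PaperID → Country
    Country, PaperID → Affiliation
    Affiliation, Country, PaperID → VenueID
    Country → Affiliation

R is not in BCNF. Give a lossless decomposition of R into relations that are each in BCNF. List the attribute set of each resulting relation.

Candidate keys of the original relation: {PaperID}, {VenueID}.
Within {Affiliation, Country, PaperID, VenueID}: {Country}⁺ ∩ {Affiliation, Country, PaperID, VenueID} = {Affiliation, Country}, not the whole set, so Country → Affiliation violates BCNF; decompose into {Affiliation, Country} and {Country, PaperID, VenueID}.
{Affiliation, Country} is in BCNF.
{Country, PaperID, VenueID} is in BCNF.

{Affiliation, Country}; {Country, PaperID, VenueID}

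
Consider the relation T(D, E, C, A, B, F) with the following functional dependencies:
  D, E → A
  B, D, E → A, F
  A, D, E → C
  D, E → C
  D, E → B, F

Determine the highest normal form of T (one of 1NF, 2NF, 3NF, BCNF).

BCNF

Candidate key: {D, E}. Prime attributes: {D, E}.
Each dependency's left side is a superkey — BCNF holds.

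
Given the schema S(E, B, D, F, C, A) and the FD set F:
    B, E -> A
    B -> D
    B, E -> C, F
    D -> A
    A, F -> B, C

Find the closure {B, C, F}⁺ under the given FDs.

{A, B, C, D, F}

Start with {B, C, F}.
B -> D applies; add {D} → now {B, C, D, F}.
D -> A applies; add {A} → now {A, B, C, D, F}.
No further FD applies.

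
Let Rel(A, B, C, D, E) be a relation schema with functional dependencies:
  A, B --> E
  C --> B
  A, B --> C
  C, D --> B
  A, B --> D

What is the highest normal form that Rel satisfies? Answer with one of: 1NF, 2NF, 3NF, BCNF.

3NF

Candidate keys: {A, B}, {A, C}. Prime attributes: {A, B, C}.
C --> B: {C}⁺ = {B, C}, which is not all of the attributes, so the left side is not a superkey — BCNF is violated.
But every attribute on its right side ({B}) is prime, and the same holds for every other non-superkey FD, so 3NF still holds.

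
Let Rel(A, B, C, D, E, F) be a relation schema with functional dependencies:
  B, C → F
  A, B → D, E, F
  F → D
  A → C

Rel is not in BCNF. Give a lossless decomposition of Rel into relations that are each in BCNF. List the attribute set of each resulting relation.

Candidate key of the original relation: {A, B}.
{A, B, C, D, E, F}: {B, C} determines {B, C, D, F} here but is not a superkey — split on B, C → D, F, giving {B, C, D, F} and {A, B, C, E}.
{B, C, D, F}: {F} determines {D, F} here but is not a superkey — split on F → D, giving {D, F} and {B, C, F}.
{D, F} has no BCNF violation.
{B, C, F} has no BCNF violation.
{A, B, C, E}: {A} determines {A, C} here but is not a superkey — split on A → C, giving {A, C} and {A, B, E}.
{A, C} has no BCNF violation.
{A, B, E} has no BCNF violation.

{A, B, E}; {A, C}; {B, C, F}; {D, F}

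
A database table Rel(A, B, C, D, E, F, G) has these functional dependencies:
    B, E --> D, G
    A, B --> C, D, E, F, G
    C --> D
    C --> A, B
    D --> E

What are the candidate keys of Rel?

{A, B}, {C}

{C} is a candidate key since {C}⁺ = {A, B, C, D, E, F, G} covers every attribute.
{A, B} is a candidate key since {A, B}⁺ = {A, B, C, D, E, F, G} covers every attribute.
These are minimal and exhaustive — every other superkey contains one of them.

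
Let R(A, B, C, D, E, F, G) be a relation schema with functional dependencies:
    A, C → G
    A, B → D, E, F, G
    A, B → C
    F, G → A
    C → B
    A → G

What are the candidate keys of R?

{A, B}, {A, C}, {B, F, G}, {C, F, G}

{A, B} is a candidate key since {A, B}⁺ = {A, B, C, D, E, F, G} covers every attribute.
{A, C} is a candidate key since {A, C}⁺ = {A, B, C, D, E, F, G} covers every attribute.
{B, F, G} is a candidate key since {B, F, G}⁺ = {A, B, C, D, E, F, G} covers every attribute.
{C, F, G} is a candidate key since {C, F, G}⁺ = {A, B, C, D, E, F, G} covers every attribute.
Any other superkey properly contains one of these, so there are no further candidate keys.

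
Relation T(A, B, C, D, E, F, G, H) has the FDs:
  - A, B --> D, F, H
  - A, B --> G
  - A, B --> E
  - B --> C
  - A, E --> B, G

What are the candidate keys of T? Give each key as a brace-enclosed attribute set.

No FD produces {A}, so it must be in every candidate key.
{A, B} is a candidate key since {A, B}⁺ = {A, B, C, D, E, F, G, H} covers every attribute.
{A, E} is a candidate key since {A, E}⁺ = {A, B, C, D, E, F, G, H} covers every attribute.
No proper subset of any of these is a key, and no other minimal superkey exists.

{A, B}, {A, E}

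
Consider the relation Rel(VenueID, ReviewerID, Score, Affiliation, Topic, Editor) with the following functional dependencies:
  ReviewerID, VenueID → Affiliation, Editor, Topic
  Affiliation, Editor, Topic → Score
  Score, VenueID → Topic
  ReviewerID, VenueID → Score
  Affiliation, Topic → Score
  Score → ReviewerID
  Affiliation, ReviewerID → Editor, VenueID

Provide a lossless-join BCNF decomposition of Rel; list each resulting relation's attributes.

Candidate keys of the original relation: {Affiliation, ReviewerID}, {Affiliation, Score}, {Affiliation, Topic}, {ReviewerID, VenueID}, {Score, VenueID}.
Within {Affiliation, Editor, ReviewerID, Score, Topic, VenueID}: {Score}⁺ ∩ {Affiliation, Editor, ReviewerID, Score, Topic, VenueID} = {ReviewerID, Score}, not the whole set, so Score → ReviewerID violates BCNF; decompose into {ReviewerID, Score} and {Affiliation, Editor, Score, Topic, VenueID}.
{ReviewerID, Score}: every determinant is a superkey — BCNF.
{Affiliation, Editor, Score, Topic, VenueID}: every determinant is a superkey — BCNF.

{Affiliation, Editor, Score, Topic, VenueID}; {ReviewerID, Score}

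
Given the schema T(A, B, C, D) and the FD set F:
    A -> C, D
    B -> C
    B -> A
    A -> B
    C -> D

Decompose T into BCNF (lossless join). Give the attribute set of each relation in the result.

{A, B, C}; {C, D}

Candidate keys of the original relation: {A}, {B}.
Within {A, B, C, D}: {C}⁺ ∩ {A, B, C, D} = {C, D}, not the whole set, so C -> D violates BCNF; decompose into {C, D} and {A, B, C}.
{C, D} is in BCNF.
{A, B, C} is in BCNF.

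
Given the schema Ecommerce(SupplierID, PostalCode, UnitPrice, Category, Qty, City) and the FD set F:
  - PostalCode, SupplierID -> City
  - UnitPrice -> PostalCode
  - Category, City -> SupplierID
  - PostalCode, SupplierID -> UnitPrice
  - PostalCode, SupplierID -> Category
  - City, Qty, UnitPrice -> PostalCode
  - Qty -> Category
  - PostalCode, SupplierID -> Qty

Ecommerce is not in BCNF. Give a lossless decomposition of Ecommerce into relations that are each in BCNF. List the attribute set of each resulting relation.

Candidate keys of the original relation: {Category, City, PostalCode}, {Category, City, UnitPrice}, {City, PostalCode, Qty}, {City, Qty, UnitPrice}, {PostalCode, SupplierID}, {SupplierID, UnitPrice}.
Within {Category, City, PostalCode, Qty, SupplierID, UnitPrice}: {UnitPrice}⁺ ∩ {Category, City, PostalCode, Qty, SupplierID, UnitPrice} = {PostalCode, UnitPrice}, not the whole set, so UnitPrice -> PostalCode violates BCNF; decompose into {PostalCode, UnitPrice} and {Category, City, Qty, SupplierID, UnitPrice}.
{PostalCode, UnitPrice} has no BCNF violation.
Within {Category, City, Qty, SupplierID, UnitPrice}: {Category, City}⁺ ∩ {Category, City, Qty, SupplierID, UnitPrice} = {Category, City, SupplierID}, not the whole set, so Category, City -> SupplierID violates BCNF; decompose into {Category, City, SupplierID} and {Category, City, Qty, UnitPrice}.
{Category, City, SupplierID} has no BCNF violation.
Within {Category, City, Qty, UnitPrice}: {Qty}⁺ ∩ {Category, City, Qty, UnitPrice} = {Category, Qty}, not the whole set, so Qty -> Category violates BCNF; decompose into {Category, Qty} and {City, Qty, UnitPrice}.
{Category, Qty} has no BCNF violation.
{City, Qty, UnitPrice} has no BCNF violation.

{Category, City, SupplierID}; {Category, Qty}; {City, Qty, UnitPrice}; {PostalCode, UnitPrice}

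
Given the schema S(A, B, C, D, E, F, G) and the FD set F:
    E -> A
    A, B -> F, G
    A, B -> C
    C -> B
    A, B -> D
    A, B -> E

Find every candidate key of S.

{A, B}, {A, C}, {B, E}, {C, E}

{A, B}⁺ = {A, B, C, D, E, F, G} — all of the relation — so {A, B} is a candidate key.
{A, C}⁺ = {A, B, C, D, E, F, G} — all of the relation — so {A, C} is a candidate key.
{B, E}⁺ = {A, B, C, D, E, F, G} — all of the relation — so {B, E} is a candidate key.
{C, E}⁺ = {A, B, C, D, E, F, G} — all of the relation — so {C, E} is a candidate key.
Any other superkey properly contains one of these, so there are no further candidate keys.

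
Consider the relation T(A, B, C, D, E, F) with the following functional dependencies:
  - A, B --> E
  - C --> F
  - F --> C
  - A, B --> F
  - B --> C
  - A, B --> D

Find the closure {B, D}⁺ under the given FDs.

{B, C, D, F}

Start with {B, D}.
B --> C applies; add {C} → now {B, C, D}.
C --> F applies; add {F} → now {B, C, D, F}.
No further FD applies.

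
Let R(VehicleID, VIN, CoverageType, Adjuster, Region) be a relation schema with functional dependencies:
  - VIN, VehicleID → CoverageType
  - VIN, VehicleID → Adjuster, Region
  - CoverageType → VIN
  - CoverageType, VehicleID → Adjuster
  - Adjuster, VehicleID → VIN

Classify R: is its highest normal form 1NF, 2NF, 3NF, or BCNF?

Candidate keys: {Adjuster, VehicleID}, {CoverageType, VehicleID}, {VIN, VehicleID}. Prime attributes: {Adjuster, CoverageType, VIN, VehicleID}.
CoverageType → VIN breaks BCNF: {CoverageType}⁺ = {CoverageType, VIN}, so {CoverageType} is not a superkey.
Since {VIN} ⊆ prime attributes and every other non-superkey FD also has a prime right side, the schema is in 3NF.

3NF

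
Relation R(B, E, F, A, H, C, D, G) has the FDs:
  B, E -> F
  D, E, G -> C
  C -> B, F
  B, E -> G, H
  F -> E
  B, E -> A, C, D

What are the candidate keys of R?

{C} is a candidate key since {C}⁺ = {A, B, C, D, E, F, G, H} covers every attribute.
{B, E} is a candidate key since {B, E}⁺ = {A, B, C, D, E, F, G, H} covers every attribute.
{B, F} is a candidate key since {B, F}⁺ = {A, B, C, D, E, F, G, H} covers every attribute.
{D, E, G} is a candidate key since {D, E, G}⁺ = {A, B, C, D, E, F, G, H} covers every attribute.
{D, F, G} is a candidate key since {D, F, G}⁺ = {A, B, C, D, E, F, G, H} covers every attribute.
Any other superkey properly contains one of these, so there are no further candidate keys.

{B, E}, {B, F}, {C}, {D, E, G}, {D, F, G}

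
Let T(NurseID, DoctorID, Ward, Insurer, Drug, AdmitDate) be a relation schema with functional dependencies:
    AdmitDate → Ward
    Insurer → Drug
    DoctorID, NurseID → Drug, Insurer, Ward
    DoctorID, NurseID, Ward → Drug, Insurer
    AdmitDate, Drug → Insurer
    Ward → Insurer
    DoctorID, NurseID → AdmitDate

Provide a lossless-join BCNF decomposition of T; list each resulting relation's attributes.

{AdmitDate, DoctorID, NurseID}; {AdmitDate, Ward}; {Drug, Insurer}; {Insurer, Ward}

Candidate key of the original relation: {DoctorID, NurseID}.
Within {AdmitDate, DoctorID, Drug, Insurer, NurseID, Ward}: {AdmitDate}⁺ ∩ {AdmitDate, DoctorID, Drug, Insurer, NurseID, Ward} = {AdmitDate, Drug, Insurer, Ward}, not the whole set, so AdmitDate → Drug, Insurer, Ward violates BCNF; decompose into {AdmitDate, Drug, Insurer, Ward} and {AdmitDate, DoctorID, NurseID}.
Within {AdmitDate, Drug, Insurer, Ward}: {Insurer}⁺ ∩ {AdmitDate, Drug, Insurer, Ward} = {Drug, Insurer}, not the whole set, so Insurer → Drug violates BCNF; decompose into {Drug, Insurer} and {AdmitDate, Insurer, Ward}.
{Drug, Insurer} is in BCNF.
Within {AdmitDate, Insurer, Ward}: {Ward}⁺ ∩ {AdmitDate, Insurer, Ward} = {Insurer, Ward}, not the whole set, so Ward → Insurer violates BCNF; decompose into {Insurer, Ward} and {AdmitDate, Ward}.
{Insurer, Ward} is in BCNF.
{AdmitDate, Ward} is in BCNF.
{AdmitDate, DoctorID, NurseID} is in BCNF.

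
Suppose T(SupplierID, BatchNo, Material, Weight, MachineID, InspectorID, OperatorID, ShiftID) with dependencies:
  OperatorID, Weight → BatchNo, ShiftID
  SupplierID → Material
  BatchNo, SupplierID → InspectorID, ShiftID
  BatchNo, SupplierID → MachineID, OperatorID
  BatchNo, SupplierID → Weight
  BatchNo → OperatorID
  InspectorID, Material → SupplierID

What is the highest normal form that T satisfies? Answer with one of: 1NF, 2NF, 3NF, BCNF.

Candidate keys: {BatchNo, InspectorID, Material}, {BatchNo, SupplierID}, {InspectorID, Material, OperatorID, Weight}, {OperatorID, SupplierID, Weight}. Prime attributes: {BatchNo, InspectorID, Material, OperatorID, SupplierID, Weight}.
OperatorID, Weight → BatchNo, ShiftID: {OperatorID, Weight}⁺ = {BatchNo, OperatorID, ShiftID, Weight}, which is not all of the attributes, so the left side is not a superkey — BCNF is violated.
Because {ShiftID} is non-prime and the left side of OperatorID, Weight → BatchNo, ShiftID is not a superkey, the relation is not in 3NF.
The proper key subset {OperatorID, Weight} of {OperatorID, SupplierID, Weight} determines non-prime {ShiftID}, so the relation is not even in 2NF.

1NF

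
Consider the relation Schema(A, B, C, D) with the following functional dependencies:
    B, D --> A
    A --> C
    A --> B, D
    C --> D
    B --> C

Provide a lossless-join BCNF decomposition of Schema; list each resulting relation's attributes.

Candidate keys of the original relation: {A}, {B}.
Within {A, B, C, D}: {C}⁺ ∩ {A, B, C, D} = {C, D}, not the whole set, so C --> D violates BCNF; decompose into {C, D} and {A, B, C}.
{C, D} is in BCNF.
{A, B, C} is in BCNF.

{A, B, C}; {C, D}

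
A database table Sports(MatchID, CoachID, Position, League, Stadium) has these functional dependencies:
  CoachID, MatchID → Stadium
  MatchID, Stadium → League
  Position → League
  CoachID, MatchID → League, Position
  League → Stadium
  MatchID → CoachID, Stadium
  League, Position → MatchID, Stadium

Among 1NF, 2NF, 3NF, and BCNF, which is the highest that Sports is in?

2NF

Candidate keys: {MatchID}, {Position}. Prime attributes: {MatchID, Position}.
For League → Stadium we have {League}⁺ = {League, Stadium}; {League} is not a superkey, so BCNF fails.
Because {Stadium} is non-prime and the left side of League → Stadium is not a superkey, the relation is not in 3NF.
With only single-attribute keys there can be no partial dependency, so 2NF holds.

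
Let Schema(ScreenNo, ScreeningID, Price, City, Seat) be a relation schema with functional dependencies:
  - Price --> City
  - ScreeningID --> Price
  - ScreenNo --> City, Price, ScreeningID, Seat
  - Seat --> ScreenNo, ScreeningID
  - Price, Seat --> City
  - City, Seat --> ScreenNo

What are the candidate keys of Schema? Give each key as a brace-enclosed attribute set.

{ScreenNo}, {Seat}

{ScreenNo} is a candidate key since {ScreenNo}⁺ = {City, Price, ScreenNo, ScreeningID, Seat} covers every attribute.
{Seat} is a candidate key since {Seat}⁺ = {City, Price, ScreenNo, ScreeningID, Seat} covers every attribute.
Any other superkey properly contains one of these, so there are no further candidate keys.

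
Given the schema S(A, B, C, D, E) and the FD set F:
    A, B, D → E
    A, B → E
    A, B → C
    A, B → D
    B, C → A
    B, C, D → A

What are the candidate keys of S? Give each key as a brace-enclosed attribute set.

{A, B}, {B, C}

No FD produces {B}, so it must be in every candidate key.
{A, B} is a candidate key since {A, B}⁺ = {A, B, C, D, E} covers every attribute.
{B, C} is a candidate key since {B, C}⁺ = {A, B, C, D, E} covers every attribute.
These are minimal and exhaustive — every other superkey contains one of them.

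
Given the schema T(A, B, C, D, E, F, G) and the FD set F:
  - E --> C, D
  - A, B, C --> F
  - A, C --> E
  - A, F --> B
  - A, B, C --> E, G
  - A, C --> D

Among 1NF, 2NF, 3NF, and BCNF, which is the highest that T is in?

1NF

Candidate keys: {A, B, C}, {A, B, E}, {A, C, F}, {A, E, F}. Prime attributes: {A, B, C, E, F}.
E --> C, D breaks BCNF: {E}⁺ = {C, D, E}, so {E} is not a superkey.
E --> C, D has non-prime {D} on the right and a non-superkey on the left, so 3NF fails.
The proper key subset {A, C} of {A, B, C} determines non-prime {D}, so the relation is not even in 2NF.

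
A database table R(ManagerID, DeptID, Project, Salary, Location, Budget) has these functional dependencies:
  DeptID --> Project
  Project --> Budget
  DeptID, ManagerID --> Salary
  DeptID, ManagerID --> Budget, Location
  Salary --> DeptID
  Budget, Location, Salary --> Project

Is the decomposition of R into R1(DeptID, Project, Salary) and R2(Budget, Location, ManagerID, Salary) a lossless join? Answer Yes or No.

Common attributes: {Salary}; their closure is {Budget, DeptID, Project, Salary}.
R1 is contained in that closure, so R1 ∩ R2 --> R1 holds and the join is lossless.

Yes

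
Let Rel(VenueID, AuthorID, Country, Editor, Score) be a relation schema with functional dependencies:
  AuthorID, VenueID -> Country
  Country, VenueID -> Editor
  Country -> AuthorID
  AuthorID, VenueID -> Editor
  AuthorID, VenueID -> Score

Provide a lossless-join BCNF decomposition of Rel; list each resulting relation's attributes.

Candidate keys of the original relation: {AuthorID, VenueID}, {Country, VenueID}.
{AuthorID, Country, Editor, Score, VenueID}: {Country} determines {AuthorID, Country} here but is not a superkey — split on Country -> AuthorID, giving {AuthorID, Country} and {Country, Editor, Score, VenueID}.
{AuthorID, Country} has no BCNF violation.
{Country, Editor, Score, VenueID} has no BCNF violation.

{AuthorID, Country}; {Country, Editor, Score, VenueID}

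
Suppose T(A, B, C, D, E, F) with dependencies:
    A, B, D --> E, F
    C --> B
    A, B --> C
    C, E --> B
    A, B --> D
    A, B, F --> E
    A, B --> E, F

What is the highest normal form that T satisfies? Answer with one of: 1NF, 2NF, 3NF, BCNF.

Candidate keys: {A, B}, {A, C}. Prime attributes: {A, B, C}.
For C --> B we have {C}⁺ = {B, C}; {C} is not a superkey, so BCNF fails.
Its right-hand attributes {B} are all prime, as are those of every other non-superkey FD — the relation is in 3NF.

3NF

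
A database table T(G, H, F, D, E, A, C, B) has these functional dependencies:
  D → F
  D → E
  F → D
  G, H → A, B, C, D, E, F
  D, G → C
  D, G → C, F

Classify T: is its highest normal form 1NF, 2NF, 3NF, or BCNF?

2NF

Candidate key: {G, H}. Prime attributes: {G, H}.
For D → F we have {D}⁺ = {D, E, F}; {D} is not a superkey, so BCNF fails.
D → F determines the non-prime attribute {F} from a non-superkey — 3NF is violated.
Checking every proper subset of each key, none determines a non-prime attribute — 2NF is satisfied.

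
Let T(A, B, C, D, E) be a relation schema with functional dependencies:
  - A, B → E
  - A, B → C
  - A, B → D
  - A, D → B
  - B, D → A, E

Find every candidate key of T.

Closure of {A, B} is {A, B, C, D, E}, the whole schema; {A, B} is a candidate key.
Closure of {A, D} is {A, B, C, D, E}, the whole schema; {A, D} is a candidate key.
Closure of {B, D} is {A, B, C, D, E}, the whole schema; {B, D} is a candidate key.
No proper subset of any of these is a key, and no other minimal superkey exists.

{A, B}, {A, D}, {B, D}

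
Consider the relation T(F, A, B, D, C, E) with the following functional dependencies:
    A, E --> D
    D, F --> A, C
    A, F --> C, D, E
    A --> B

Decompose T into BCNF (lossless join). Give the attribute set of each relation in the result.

{A, B}; {A, C, E, F}; {A, D, E}

Candidate keys of the original relation: {A, F}, {D, F}.
Within {A, B, C, D, E, F}: {A, E}⁺ ∩ {A, B, C, D, E, F} = {A, B, D, E}, not the whole set, so A, E --> B, D violates BCNF; decompose into {A, B, D, E} and {A, C, E, F}.
Within {A, B, D, E}: {A}⁺ ∩ {A, B, D, E} = {A, B}, not the whole set, so A --> B violates BCNF; decompose into {A, B} and {A, D, E}.
{A, B} has no BCNF violation.
{A, D, E} has no BCNF violation.
{A, C, E, F} has no BCNF violation.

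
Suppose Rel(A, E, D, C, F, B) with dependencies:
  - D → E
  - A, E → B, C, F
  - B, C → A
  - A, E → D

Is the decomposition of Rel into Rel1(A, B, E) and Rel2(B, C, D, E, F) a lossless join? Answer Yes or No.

The shared attributes are {B, E} and {B, E}⁺ = {B, E}.
Rel1 ⊄ {B, E} and Rel2 ⊄ {B, E}, so the split is lossy.

No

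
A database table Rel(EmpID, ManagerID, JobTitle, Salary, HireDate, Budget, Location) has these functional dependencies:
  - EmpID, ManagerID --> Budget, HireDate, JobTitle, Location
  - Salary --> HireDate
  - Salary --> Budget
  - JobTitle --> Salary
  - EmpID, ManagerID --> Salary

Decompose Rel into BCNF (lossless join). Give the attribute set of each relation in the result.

Candidate key of the original relation: {EmpID, ManagerID}.
Within {Budget, EmpID, HireDate, JobTitle, Location, ManagerID, Salary}: {Salary}⁺ ∩ {Budget, EmpID, HireDate, JobTitle, Location, ManagerID, Salary} = {Budget, HireDate, Salary}, not the whole set, so Salary --> Budget, HireDate violates BCNF; decompose into {Budget, HireDate, Salary} and {EmpID, JobTitle, Location, ManagerID, Salary}.
{Budget, HireDate, Salary} has no BCNF violation.
Within {EmpID, JobTitle, Location, ManagerID, Salary}: {JobTitle}⁺ ∩ {EmpID, JobTitle, Location, ManagerID, Salary} = {JobTitle, Salary}, not the whole set, so JobTitle --> Salary violates BCNF; decompose into {JobTitle, Salary} and {EmpID, JobTitle, Location, ManagerID}.
{JobTitle, Salary} has no BCNF violation.
{EmpID, JobTitle, Location, ManagerID} has no BCNF violation.

{Budget, HireDate, Salary}; {EmpID, JobTitle, Location, ManagerID}; {JobTitle, Salary}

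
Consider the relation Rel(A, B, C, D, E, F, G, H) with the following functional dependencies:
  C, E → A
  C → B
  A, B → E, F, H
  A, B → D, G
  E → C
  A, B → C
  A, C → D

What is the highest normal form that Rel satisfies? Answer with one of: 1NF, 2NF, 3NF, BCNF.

Candidate keys: {A, B}, {A, C}, {E}. Prime attributes: {A, B, C, E}.
C → B breaks BCNF: {C}⁺ = {B, C}, so {C} is not a superkey.
Its right-hand attributes {B} are all prime, as are those of every other non-superkey FD — the relation is in 3NF.

3NF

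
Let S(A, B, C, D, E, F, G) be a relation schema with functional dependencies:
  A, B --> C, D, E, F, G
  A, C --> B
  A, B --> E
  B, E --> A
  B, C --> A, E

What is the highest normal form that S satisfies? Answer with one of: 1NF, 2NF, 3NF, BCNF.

BCNF

Candidate keys: {A, B}, {A, C}, {B, C}, {B, E}. Prime attributes: {A, B, C, E}.
Every FD has a superkey on the left, so the relation is in BCNF.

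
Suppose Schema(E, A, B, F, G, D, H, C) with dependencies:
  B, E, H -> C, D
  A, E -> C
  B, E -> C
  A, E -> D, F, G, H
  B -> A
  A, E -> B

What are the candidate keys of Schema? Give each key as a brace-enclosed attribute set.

No FD produces {E}, so it must be in every candidate key.
Closure of {A, E} is {A, B, C, D, E, F, G, H}, the whole schema; {A, E} is a candidate key.
Closure of {B, E} is {A, B, C, D, E, F, G, H}, the whole schema; {B, E} is a candidate key.
No proper subset of any of these is a key, and no other minimal superkey exists.

{A, E}, {B, E}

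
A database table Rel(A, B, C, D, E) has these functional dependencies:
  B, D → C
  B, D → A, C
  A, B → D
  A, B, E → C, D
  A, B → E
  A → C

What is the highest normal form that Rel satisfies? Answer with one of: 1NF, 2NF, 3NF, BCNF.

Candidate keys: {A, B}, {B, D}. Prime attributes: {A, B, D}.
For A → C we have {A}⁺ = {A, C}; {A} is not a superkey, so BCNF fails.
Because {C} is non-prime and the left side of A → C is not a superkey, the relation is not in 3NF.
{A} is a proper subset of the key {A, B}, and {A}⁺ contains the non-prime attribute {C} — a partial dependency, so 2NF is violated.

1NF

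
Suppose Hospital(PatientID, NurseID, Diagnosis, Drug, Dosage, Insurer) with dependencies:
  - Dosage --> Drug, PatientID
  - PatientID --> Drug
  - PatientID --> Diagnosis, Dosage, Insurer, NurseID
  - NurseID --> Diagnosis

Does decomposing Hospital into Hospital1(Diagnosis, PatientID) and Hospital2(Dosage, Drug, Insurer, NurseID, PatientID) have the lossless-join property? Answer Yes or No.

The shared attributes are {PatientID} and {PatientID}⁺ = {Diagnosis, Dosage, Drug, Insurer, NurseID, PatientID}.
This includes all of Hospital1, so the common attributes are a superkey of Hospital1 — the join is lossless.

Yes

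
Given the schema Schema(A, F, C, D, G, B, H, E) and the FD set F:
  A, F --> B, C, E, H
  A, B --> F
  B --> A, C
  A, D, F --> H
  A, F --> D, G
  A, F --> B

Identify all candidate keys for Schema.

{A, F}, {B}

{B}⁺ = {A, B, C, D, E, F, G, H}, which is every attribute, so {B} is a candidate key.
{A, F}⁺ = {A, B, C, D, E, F, G, H}, which is every attribute, so {A, F} is a candidate key.
No proper subset of any of these is a key, and no other minimal superkey exists.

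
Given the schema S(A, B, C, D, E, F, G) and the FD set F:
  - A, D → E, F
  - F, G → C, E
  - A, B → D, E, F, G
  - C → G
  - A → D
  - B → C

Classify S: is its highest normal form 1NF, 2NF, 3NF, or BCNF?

1NF

Candidate key: {A, B}. Prime attributes: {A, B}.
A, D → E, F: {A, D}⁺ = {A, D, E, F}, which is not all of the attributes, so the left side is not a superkey — BCNF is violated.
Because {E, F} are non-prime and the left side of A, D → E, F is not a superkey, the relation is not in 3NF.
{A} is a proper subset of the key {A, B}, and {A}⁺ contains the non-prime attributes {D, E, F} — a partial dependency, so 2NF is violated.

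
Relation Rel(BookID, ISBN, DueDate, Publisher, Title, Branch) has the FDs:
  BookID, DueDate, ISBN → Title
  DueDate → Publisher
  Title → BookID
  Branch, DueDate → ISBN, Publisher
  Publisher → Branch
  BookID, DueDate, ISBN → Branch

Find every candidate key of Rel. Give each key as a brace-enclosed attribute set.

{BookID, DueDate}, {DueDate, Title}

{DueDate} never appears on the right of any FD, so every key must include it.
{BookID, DueDate} is a candidate key since {BookID, DueDate}⁺ = {BookID, Branch, DueDate, ISBN, Publisher, Title} covers every attribute.
{DueDate, Title} is a candidate key since {DueDate, Title}⁺ = {BookID, Branch, DueDate, ISBN, Publisher, Title} covers every attribute.
These are minimal and exhaustive — every other superkey contains one of them.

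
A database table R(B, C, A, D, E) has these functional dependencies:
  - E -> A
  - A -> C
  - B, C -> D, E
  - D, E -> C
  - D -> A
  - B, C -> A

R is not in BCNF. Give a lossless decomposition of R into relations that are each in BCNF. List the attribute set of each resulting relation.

Candidate keys of the original relation: {A, B}, {B, C}, {B, D}, {B, E}.
Within {A, B, C, D, E}: {E}⁺ ∩ {A, B, C, D, E} = {A, C, E}, not the whole set, so E -> A, C violates BCNF; decompose into {A, C, E} and {B, D, E}.
Within {A, C, E}: {A}⁺ ∩ {A, C, E} = {A, C}, not the whole set, so A -> C violates BCNF; decompose into {A, C} and {A, E}.
{A, C}: every determinant is a superkey — BCNF.
{A, E}: every determinant is a superkey — BCNF.
{B, D, E}: every determinant is a superkey — BCNF.

{A, C}; {A, E}; {B, D, E}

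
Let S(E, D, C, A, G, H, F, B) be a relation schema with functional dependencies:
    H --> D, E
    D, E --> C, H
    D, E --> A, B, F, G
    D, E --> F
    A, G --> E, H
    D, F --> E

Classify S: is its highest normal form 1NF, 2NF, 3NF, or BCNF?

Candidate keys: {A, G}, {D, E}, {D, F}, {H}. Prime attributes: {A, D, E, F, G, H}.
The left-hand side of every FD is a superkey, so BCNF is satisfied.

BCNF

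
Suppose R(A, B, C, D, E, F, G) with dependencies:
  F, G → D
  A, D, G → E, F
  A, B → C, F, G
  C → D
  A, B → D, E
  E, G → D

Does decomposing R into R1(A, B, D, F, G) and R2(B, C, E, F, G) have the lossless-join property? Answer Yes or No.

No

R1 ∩ R2 = {B, F, G}; its closure under F is {B, D, F, G}.
R1 ⊄ {B, D, F, G} and R2 ⊄ {B, D, F, G}, so the split is lossy.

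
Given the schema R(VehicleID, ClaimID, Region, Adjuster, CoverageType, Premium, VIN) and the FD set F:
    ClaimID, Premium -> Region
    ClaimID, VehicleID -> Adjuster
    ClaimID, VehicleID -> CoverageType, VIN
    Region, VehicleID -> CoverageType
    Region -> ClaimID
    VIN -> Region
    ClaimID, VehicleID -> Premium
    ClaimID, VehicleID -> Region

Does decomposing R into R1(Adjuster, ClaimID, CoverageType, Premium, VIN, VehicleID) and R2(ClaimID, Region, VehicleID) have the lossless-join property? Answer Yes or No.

Yes

R1 ∩ R2 = {ClaimID, VehicleID}; its closure under F is {Adjuster, ClaimID, CoverageType, Premium, Region, VIN, VehicleID}.
Since R1 ⊆ {Adjuster, ClaimID, CoverageType, Premium, Region, VIN, VehicleID}, the intersection is a superkey of R1; the decomposition is lossless.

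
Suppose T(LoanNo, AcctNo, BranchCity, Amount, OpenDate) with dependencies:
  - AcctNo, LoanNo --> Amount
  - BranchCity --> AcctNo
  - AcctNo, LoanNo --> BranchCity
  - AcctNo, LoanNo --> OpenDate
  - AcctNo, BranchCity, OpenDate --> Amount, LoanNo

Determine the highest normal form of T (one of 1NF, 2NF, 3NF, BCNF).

Candidate keys: {AcctNo, LoanNo}, {BranchCity, LoanNo}, {BranchCity, OpenDate}. Prime attributes: {AcctNo, BranchCity, LoanNo, OpenDate}.
BranchCity --> AcctNo breaks BCNF: {BranchCity}⁺ = {AcctNo, BranchCity}, so {BranchCity} is not a superkey.
Since {AcctNo} ⊆ prime attributes and every other non-superkey FD also has a prime right side, the schema is in 3NF.

3NF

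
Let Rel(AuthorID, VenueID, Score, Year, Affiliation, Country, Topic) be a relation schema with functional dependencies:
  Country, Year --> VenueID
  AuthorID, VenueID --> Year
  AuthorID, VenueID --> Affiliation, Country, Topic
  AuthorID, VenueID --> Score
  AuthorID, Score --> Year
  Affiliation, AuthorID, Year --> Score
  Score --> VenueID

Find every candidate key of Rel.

{Affiliation, AuthorID, Year}, {AuthorID, Country, Year}, {AuthorID, Score}, {AuthorID, VenueID}

Attributes never on any right-hand side: {AuthorID} — every candidate key must contain it.
Closure of {AuthorID, Score} is {Affiliation, AuthorID, Country, Score, Topic, VenueID, Year}, the whole schema; {AuthorID, Score} is a candidate key.
Closure of {AuthorID, VenueID} is {Affiliation, AuthorID, Country, Score, Topic, VenueID, Year}, the whole schema; {AuthorID, VenueID} is a candidate key.
Closure of {Affiliation, AuthorID, Year} is {Affiliation, AuthorID, Country, Score, Topic, VenueID, Year}, the whole schema; {Affiliation, AuthorID, Year} is a candidate key.
Closure of {AuthorID, Country, Year} is {Affiliation, AuthorID, Country, Score, Topic, VenueID, Year}, the whole schema; {AuthorID, Country, Year} is a candidate key.
These are minimal and exhaustive — every other superkey contains one of them.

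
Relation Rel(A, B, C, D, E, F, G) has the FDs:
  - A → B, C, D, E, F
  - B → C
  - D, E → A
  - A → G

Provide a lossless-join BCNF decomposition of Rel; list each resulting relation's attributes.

{A, B, D, E, F, G}; {B, C}

Candidate keys of the original relation: {A}, {D, E}.
Within {A, B, C, D, E, F, G}: {B}⁺ ∩ {A, B, C, D, E, F, G} = {B, C}, not the whole set, so B → C violates BCNF; decompose into {B, C} and {A, B, D, E, F, G}.
{B, C}: every determinant is a superkey — BCNF.
{A, B, D, E, F, G}: every determinant is a superkey — BCNF.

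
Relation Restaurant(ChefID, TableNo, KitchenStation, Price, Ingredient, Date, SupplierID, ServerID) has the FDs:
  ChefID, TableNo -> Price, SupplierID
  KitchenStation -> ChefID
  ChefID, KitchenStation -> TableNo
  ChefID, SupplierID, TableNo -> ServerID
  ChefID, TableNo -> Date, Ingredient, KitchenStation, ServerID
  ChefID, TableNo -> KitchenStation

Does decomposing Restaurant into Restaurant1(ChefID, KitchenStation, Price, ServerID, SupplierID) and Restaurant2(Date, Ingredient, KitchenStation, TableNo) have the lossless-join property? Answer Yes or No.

Yes

Common attributes: {KitchenStation}; their closure is {ChefID, Date, Ingredient, KitchenStation, Price, ServerID, SupplierID, TableNo}.
Restaurant1 is contained in that closure, so Restaurant1 ∩ Restaurant2 -> Restaurant1 holds and the join is lossless.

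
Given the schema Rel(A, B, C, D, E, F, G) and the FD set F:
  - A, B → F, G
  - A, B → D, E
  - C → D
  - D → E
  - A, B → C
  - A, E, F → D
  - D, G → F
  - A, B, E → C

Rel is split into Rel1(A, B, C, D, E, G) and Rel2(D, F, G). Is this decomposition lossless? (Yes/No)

Common attributes: {D, G}; their closure is {D, E, F, G}.
Rel2 is contained in that closure, so Rel1 ∩ Rel2 → Rel2 holds and the join is lossless.

Yes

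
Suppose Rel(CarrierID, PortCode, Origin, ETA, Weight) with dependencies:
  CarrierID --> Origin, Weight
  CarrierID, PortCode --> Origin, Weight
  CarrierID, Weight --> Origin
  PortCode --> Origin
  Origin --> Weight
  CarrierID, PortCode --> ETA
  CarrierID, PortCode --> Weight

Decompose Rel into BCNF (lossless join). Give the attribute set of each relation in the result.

Candidate key of the original relation: {CarrierID, PortCode}.
Within {CarrierID, ETA, Origin, PortCode, Weight}: {CarrierID}⁺ ∩ {CarrierID, ETA, Origin, PortCode, Weight} = {CarrierID, Origin, Weight}, not the whole set, so CarrierID --> Origin, Weight violates BCNF; decompose into {CarrierID, Origin, Weight} and {CarrierID, ETA, PortCode}.
Within {CarrierID, Origin, Weight}: {Origin}⁺ ∩ {CarrierID, Origin, Weight} = {Origin, Weight}, not the whole set, so Origin --> Weight violates BCNF; decompose into {Origin, Weight} and {CarrierID, Origin}.
{Origin, Weight} has no BCNF violation.
{CarrierID, Origin} has no BCNF violation.
{CarrierID, ETA, PortCode} has no BCNF violation.

{CarrierID, ETA, PortCode}; {CarrierID, Origin}; {Origin, Weight}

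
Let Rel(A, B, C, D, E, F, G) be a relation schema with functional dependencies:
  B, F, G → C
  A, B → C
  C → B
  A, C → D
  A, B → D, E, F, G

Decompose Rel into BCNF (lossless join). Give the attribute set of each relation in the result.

{A, B, D, E, F, G}; {B, C}; {C, F, G}

Candidate keys of the original relation: {A, B}, {A, C}.
Within {A, B, C, D, E, F, G}: {B, F, G}⁺ ∩ {A, B, C, D, E, F, G} = {B, C, F, G}, not the whole set, so B, F, G → C violates BCNF; decompose into {B, C, F, G} and {A, B, D, E, F, G}.
Within {B, C, F, G}: {C}⁺ ∩ {B, C, F, G} = {B, C}, not the whole set, so C → B violates BCNF; decompose into {B, C} and {C, F, G}.
{B, C} has no BCNF violation.
{C, F, G} has no BCNF violation.
{A, B, D, E, F, G} has no BCNF violation.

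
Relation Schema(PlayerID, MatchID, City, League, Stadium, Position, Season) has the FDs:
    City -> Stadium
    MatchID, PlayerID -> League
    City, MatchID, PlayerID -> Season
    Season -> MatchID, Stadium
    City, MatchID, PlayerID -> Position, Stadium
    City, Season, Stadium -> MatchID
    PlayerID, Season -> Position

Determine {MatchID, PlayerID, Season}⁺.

Start with {MatchID, PlayerID, Season}.
MatchID, PlayerID -> League applies; add {League} → now {League, MatchID, PlayerID, Season}.
Season -> MatchID, Stadium applies; add {Stadium} → now {League, MatchID, PlayerID, Season, Stadium}.
PlayerID, Season -> Position applies; add {Position} → now {League, MatchID, PlayerID, Position, Season, Stadium}.
No further FD applies.

{League, MatchID, PlayerID, Position, Season, Stadium}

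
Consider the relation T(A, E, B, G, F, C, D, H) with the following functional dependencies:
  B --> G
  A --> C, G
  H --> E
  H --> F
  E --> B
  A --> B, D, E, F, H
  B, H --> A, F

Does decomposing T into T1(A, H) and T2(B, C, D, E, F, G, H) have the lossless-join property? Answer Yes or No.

Yes

The shared attributes are {H} and {H}⁺ = {A, B, C, D, E, F, G, H}.
Since T1 ⊆ {A, B, C, D, E, F, G, H}, the intersection is a superkey of T1; the decomposition is lossless.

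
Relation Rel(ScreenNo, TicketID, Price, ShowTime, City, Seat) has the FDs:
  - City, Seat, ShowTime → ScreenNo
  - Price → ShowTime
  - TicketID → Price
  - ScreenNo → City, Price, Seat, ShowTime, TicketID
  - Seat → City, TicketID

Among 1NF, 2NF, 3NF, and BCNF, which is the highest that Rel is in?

2NF

Candidate keys: {ScreenNo}, {Seat}. Prime attributes: {ScreenNo, Seat}.
Price → ShowTime: {Price}⁺ = {Price, ShowTime}, which is not all of the attributes, so the left side is not a superkey — BCNF is violated.
Because {ShowTime} is non-prime and the left side of Price → ShowTime is not a superkey, the relation is not in 3NF.
Every candidate key is a single attribute, so no partial dependency is possible; 2NF holds.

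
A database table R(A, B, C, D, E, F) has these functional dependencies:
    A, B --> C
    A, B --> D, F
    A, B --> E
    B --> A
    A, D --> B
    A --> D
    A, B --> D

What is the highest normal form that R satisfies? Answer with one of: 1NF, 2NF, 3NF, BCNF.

BCNF

Candidate keys: {A}, {B}. Prime attributes: {A, B}.
Each dependency's left side is a superkey — BCNF holds.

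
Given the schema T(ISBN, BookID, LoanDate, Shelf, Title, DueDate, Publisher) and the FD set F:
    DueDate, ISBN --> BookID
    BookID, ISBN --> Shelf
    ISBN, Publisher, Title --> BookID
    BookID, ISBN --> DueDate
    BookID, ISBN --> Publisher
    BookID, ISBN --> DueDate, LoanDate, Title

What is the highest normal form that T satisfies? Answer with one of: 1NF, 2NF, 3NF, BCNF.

Candidate keys: {BookID, ISBN}, {DueDate, ISBN}, {ISBN, Publisher, Title}. Prime attributes: {BookID, DueDate, ISBN, Publisher, Title}.
The left-hand side of every FD is a superkey, so BCNF is satisfied.

BCNF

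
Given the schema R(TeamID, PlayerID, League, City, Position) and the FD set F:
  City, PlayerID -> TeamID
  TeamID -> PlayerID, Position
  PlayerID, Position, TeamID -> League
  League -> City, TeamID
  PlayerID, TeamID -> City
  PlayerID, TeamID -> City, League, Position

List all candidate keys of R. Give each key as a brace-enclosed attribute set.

{City, PlayerID}, {League}, {TeamID}

{League}⁺ = {City, League, PlayerID, Position, TeamID}, which is every attribute, so {League} is a candidate key.
{TeamID}⁺ = {City, League, PlayerID, Position, TeamID}, which is every attribute, so {TeamID} is a candidate key.
{City, PlayerID}⁺ = {City, League, PlayerID, Position, TeamID}, which is every attribute, so {City, PlayerID} is a candidate key.
No proper subset of any of these is a key, and no other minimal superkey exists.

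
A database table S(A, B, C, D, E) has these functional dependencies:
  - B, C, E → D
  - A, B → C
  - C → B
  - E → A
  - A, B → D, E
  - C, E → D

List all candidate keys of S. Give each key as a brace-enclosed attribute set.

{A, B}⁺ = {A, B, C, D, E} — all of the relation — so {A, B} is a candidate key.
{A, C}⁺ = {A, B, C, D, E} — all of the relation — so {A, C} is a candidate key.
{B, E}⁺ = {A, B, C, D, E} — all of the relation — so {B, E} is a candidate key.
{C, E}⁺ = {A, B, C, D, E} — all of the relation — so {C, E} is a candidate key.
These are minimal and exhaustive — every other superkey contains one of them.

{A, B}, {A, C}, {B, E}, {C, E}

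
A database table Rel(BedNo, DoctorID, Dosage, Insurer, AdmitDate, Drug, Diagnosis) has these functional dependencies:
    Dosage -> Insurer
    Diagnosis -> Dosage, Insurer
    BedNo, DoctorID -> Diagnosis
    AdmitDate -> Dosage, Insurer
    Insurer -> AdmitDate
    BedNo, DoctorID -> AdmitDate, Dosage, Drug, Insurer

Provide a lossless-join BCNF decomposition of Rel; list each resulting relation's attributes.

Candidate key of the original relation: {BedNo, DoctorID}.
Within {AdmitDate, BedNo, Diagnosis, DoctorID, Dosage, Drug, Insurer}: {Dosage}⁺ ∩ {AdmitDate, BedNo, Diagnosis, DoctorID, Dosage, Drug, Insurer} = {AdmitDate, Dosage, Insurer}, not the whole set, so Dosage -> AdmitDate, Insurer violates BCNF; decompose into {AdmitDate, Dosage, Insurer} and {BedNo, Diagnosis, DoctorID, Dosage, Drug}.
{AdmitDate, Dosage, Insurer} is in BCNF.
Within {BedNo, Diagnosis, DoctorID, Dosage, Drug}: {Diagnosis}⁺ ∩ {BedNo, Diagnosis, DoctorID, Dosage, Drug} = {Diagnosis, Dosage}, not the whole set, so Diagnosis -> Dosage violates BCNF; decompose into {Diagnosis, Dosage} and {BedNo, Diagnosis, DoctorID, Drug}.
{Diagnosis, Dosage} is in BCNF.
{BedNo, Diagnosis, DoctorID, Drug} is in BCNF.

{AdmitDate, Dosage, Insurer}; {BedNo, Diagnosis, DoctorID, Drug}; {Diagnosis, Dosage}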